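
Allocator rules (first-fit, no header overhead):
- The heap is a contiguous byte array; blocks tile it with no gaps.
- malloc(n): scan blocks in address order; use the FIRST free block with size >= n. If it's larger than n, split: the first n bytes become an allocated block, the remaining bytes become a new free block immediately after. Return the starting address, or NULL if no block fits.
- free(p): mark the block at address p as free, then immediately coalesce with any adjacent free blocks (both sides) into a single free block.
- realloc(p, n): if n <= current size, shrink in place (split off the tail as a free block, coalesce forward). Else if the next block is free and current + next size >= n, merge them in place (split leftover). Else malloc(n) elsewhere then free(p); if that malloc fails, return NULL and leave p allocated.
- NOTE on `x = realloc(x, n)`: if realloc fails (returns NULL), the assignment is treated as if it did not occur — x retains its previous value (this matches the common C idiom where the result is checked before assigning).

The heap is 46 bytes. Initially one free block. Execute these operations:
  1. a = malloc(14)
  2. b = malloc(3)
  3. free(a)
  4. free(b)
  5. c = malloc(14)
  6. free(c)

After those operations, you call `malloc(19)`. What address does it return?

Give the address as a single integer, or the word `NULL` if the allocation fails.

Op 1: a = malloc(14) -> a = 0; heap: [0-13 ALLOC][14-45 FREE]
Op 2: b = malloc(3) -> b = 14; heap: [0-13 ALLOC][14-16 ALLOC][17-45 FREE]
Op 3: free(a) -> (freed a); heap: [0-13 FREE][14-16 ALLOC][17-45 FREE]
Op 4: free(b) -> (freed b); heap: [0-45 FREE]
Op 5: c = malloc(14) -> c = 0; heap: [0-13 ALLOC][14-45 FREE]
Op 6: free(c) -> (freed c); heap: [0-45 FREE]
malloc(19): first-fit scan over [0-45 FREE] -> 0

Answer: 0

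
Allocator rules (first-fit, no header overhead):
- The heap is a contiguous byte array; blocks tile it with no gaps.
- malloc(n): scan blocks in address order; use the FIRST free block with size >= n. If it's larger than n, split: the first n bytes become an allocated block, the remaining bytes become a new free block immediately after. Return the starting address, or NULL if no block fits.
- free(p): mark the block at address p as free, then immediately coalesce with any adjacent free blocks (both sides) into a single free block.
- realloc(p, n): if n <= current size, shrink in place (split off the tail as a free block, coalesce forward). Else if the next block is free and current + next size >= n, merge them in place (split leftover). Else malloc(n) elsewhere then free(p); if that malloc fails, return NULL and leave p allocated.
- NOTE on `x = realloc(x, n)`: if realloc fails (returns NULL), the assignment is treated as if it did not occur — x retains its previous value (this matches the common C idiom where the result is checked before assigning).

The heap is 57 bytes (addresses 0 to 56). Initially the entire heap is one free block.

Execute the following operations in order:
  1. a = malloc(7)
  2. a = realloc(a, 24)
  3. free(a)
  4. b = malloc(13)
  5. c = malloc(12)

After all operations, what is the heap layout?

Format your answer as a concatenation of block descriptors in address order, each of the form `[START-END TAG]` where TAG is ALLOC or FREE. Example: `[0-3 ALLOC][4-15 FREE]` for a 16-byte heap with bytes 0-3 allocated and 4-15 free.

Op 1: a = malloc(7) -> a = 0; heap: [0-6 ALLOC][7-56 FREE]
Op 2: a = realloc(a, 24) -> a = 0; heap: [0-23 ALLOC][24-56 FREE]
Op 3: free(a) -> (freed a); heap: [0-56 FREE]
Op 4: b = malloc(13) -> b = 0; heap: [0-12 ALLOC][13-56 FREE]
Op 5: c = malloc(12) -> c = 13; heap: [0-12 ALLOC][13-24 ALLOC][25-56 FREE]

Answer: [0-12 ALLOC][13-24 ALLOC][25-56 FREE]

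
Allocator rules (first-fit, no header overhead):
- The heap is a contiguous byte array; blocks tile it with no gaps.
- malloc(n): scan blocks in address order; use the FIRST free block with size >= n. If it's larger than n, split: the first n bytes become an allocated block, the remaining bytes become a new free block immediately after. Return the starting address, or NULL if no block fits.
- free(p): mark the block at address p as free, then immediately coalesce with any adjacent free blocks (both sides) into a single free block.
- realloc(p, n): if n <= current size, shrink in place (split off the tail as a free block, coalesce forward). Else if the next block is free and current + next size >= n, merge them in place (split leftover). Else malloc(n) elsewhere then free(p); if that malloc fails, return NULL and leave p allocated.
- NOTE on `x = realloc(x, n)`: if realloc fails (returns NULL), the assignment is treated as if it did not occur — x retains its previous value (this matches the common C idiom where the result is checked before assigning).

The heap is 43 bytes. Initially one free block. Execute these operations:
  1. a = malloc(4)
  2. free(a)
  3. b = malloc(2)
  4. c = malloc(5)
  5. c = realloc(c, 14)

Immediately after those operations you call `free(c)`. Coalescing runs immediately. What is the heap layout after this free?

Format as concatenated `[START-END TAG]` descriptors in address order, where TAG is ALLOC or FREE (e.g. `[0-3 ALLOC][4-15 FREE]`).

Answer: [0-1 ALLOC][2-42 FREE]

Derivation:
Op 1: a = malloc(4) -> a = 0; heap: [0-3 ALLOC][4-42 FREE]
Op 2: free(a) -> (freed a); heap: [0-42 FREE]
Op 3: b = malloc(2) -> b = 0; heap: [0-1 ALLOC][2-42 FREE]
Op 4: c = malloc(5) -> c = 2; heap: [0-1 ALLOC][2-6 ALLOC][7-42 FREE]
Op 5: c = realloc(c, 14) -> c = 2; heap: [0-1 ALLOC][2-15 ALLOC][16-42 FREE]
free(c): c = 2 -> block [2-15 ALLOC]; mark free, coalesce with adjacent free neighbors -> [0-1 ALLOC][2-42 FREE]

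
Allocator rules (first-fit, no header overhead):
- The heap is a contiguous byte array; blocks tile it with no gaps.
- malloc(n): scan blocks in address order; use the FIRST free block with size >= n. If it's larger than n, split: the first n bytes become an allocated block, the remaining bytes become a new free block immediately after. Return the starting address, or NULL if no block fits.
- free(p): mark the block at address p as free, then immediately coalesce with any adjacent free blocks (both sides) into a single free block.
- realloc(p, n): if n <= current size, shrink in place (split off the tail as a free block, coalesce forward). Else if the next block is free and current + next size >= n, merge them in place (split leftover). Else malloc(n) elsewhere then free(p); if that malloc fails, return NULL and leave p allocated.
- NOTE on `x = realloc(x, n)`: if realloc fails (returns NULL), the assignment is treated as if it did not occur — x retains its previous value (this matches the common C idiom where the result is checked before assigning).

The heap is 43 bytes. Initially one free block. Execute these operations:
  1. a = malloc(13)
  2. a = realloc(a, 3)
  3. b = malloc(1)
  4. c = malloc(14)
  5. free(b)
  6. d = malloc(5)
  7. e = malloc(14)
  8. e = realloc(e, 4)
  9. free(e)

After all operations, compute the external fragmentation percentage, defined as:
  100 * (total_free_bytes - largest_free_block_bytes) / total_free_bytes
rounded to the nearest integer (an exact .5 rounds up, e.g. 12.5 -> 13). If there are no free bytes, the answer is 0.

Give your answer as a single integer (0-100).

Op 1: a = malloc(13) -> a = 0; heap: [0-12 ALLOC][13-42 FREE]
Op 2: a = realloc(a, 3) -> a = 0; heap: [0-2 ALLOC][3-42 FREE]
Op 3: b = malloc(1) -> b = 3; heap: [0-2 ALLOC][3-3 ALLOC][4-42 FREE]
Op 4: c = malloc(14) -> c = 4; heap: [0-2 ALLOC][3-3 ALLOC][4-17 ALLOC][18-42 FREE]
Op 5: free(b) -> (freed b); heap: [0-2 ALLOC][3-3 FREE][4-17 ALLOC][18-42 FREE]
Op 6: d = malloc(5) -> d = 18; heap: [0-2 ALLOC][3-3 FREE][4-17 ALLOC][18-22 ALLOC][23-42 FREE]
Op 7: e = malloc(14) -> e = 23; heap: [0-2 ALLOC][3-3 FREE][4-17 ALLOC][18-22 ALLOC][23-36 ALLOC][37-42 FREE]
Op 8: e = realloc(e, 4) -> e = 23; heap: [0-2 ALLOC][3-3 FREE][4-17 ALLOC][18-22 ALLOC][23-26 ALLOC][27-42 FREE]
Op 9: free(e) -> (freed e); heap: [0-2 ALLOC][3-3 FREE][4-17 ALLOC][18-22 ALLOC][23-42 FREE]
Free blocks: [1 20] total_free=21 largest=20 -> 100*(21-20)/21 = 100/21 ≈ 4.762 -> rounds to 5

Answer: 5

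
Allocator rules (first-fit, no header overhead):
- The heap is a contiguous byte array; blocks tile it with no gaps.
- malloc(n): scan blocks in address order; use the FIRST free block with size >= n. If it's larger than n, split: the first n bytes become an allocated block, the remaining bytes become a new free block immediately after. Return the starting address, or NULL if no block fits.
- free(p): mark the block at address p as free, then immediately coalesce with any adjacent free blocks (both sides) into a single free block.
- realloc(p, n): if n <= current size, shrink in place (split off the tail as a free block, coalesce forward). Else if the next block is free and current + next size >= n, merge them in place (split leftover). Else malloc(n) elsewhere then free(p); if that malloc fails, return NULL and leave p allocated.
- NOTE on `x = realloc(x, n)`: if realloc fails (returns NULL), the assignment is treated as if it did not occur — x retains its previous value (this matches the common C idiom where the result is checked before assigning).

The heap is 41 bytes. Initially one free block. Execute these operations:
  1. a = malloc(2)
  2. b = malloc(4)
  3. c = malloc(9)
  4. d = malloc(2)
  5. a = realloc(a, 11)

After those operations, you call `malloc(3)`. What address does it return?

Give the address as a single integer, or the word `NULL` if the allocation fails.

Op 1: a = malloc(2) -> a = 0; heap: [0-1 ALLOC][2-40 FREE]
Op 2: b = malloc(4) -> b = 2; heap: [0-1 ALLOC][2-5 ALLOC][6-40 FREE]
Op 3: c = malloc(9) -> c = 6; heap: [0-1 ALLOC][2-5 ALLOC][6-14 ALLOC][15-40 FREE]
Op 4: d = malloc(2) -> d = 15; heap: [0-1 ALLOC][2-5 ALLOC][6-14 ALLOC][15-16 ALLOC][17-40 FREE]
Op 5: a = realloc(a, 11) -> a = 17; heap: [0-1 FREE][2-5 ALLOC][6-14 ALLOC][15-16 ALLOC][17-27 ALLOC][28-40 FREE]
malloc(3): first-fit scan over [0-1 FREE][2-5 ALLOC][6-14 ALLOC][15-16 ALLOC][17-27 ALLOC][28-40 FREE] -> 28

Answer: 28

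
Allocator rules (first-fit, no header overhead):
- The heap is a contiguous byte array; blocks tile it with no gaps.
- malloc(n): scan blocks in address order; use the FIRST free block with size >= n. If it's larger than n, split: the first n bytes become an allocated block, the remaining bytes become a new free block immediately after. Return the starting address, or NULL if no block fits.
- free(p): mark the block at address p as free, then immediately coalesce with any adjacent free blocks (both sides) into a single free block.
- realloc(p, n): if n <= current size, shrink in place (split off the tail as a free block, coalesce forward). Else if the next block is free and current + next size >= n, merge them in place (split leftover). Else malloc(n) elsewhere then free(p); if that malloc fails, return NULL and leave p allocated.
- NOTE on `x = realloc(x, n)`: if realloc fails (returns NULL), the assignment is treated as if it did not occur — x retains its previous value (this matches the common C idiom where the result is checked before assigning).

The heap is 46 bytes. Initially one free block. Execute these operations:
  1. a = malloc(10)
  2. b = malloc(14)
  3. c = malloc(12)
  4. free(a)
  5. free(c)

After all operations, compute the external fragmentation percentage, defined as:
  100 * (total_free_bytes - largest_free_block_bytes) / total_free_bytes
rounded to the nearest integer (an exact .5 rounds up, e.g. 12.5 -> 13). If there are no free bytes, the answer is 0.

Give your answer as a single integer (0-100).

Answer: 31

Derivation:
Op 1: a = malloc(10) -> a = 0; heap: [0-9 ALLOC][10-45 FREE]
Op 2: b = malloc(14) -> b = 10; heap: [0-9 ALLOC][10-23 ALLOC][24-45 FREE]
Op 3: c = malloc(12) -> c = 24; heap: [0-9 ALLOC][10-23 ALLOC][24-35 ALLOC][36-45 FREE]
Op 4: free(a) -> (freed a); heap: [0-9 FREE][10-23 ALLOC][24-35 ALLOC][36-45 FREE]
Op 5: free(c) -> (freed c); heap: [0-9 FREE][10-23 ALLOC][24-45 FREE]
Free blocks: [10 22] total_free=32 largest=22 -> 100*(32-22)/32 = 1000/32 = 31.25 -> rounds to 31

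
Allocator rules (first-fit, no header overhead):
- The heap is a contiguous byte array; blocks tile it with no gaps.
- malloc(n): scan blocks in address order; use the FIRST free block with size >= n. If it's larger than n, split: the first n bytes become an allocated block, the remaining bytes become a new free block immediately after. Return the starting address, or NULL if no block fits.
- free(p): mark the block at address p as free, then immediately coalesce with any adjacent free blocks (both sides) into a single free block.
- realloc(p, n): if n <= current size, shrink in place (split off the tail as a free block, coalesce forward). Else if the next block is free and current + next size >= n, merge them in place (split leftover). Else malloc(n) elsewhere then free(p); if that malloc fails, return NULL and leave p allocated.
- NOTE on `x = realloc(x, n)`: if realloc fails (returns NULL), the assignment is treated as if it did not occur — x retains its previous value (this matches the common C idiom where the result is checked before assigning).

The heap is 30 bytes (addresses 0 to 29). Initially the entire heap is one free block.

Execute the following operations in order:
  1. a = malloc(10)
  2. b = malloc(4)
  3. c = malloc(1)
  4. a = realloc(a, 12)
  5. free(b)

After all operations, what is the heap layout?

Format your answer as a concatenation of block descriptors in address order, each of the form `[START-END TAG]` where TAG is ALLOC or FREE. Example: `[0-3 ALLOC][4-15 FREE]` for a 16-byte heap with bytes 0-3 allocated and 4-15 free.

Answer: [0-13 FREE][14-14 ALLOC][15-26 ALLOC][27-29 FREE]

Derivation:
Op 1: a = malloc(10) -> a = 0; heap: [0-9 ALLOC][10-29 FREE]
Op 2: b = malloc(4) -> b = 10; heap: [0-9 ALLOC][10-13 ALLOC][14-29 FREE]
Op 3: c = malloc(1) -> c = 14; heap: [0-9 ALLOC][10-13 ALLOC][14-14 ALLOC][15-29 FREE]
Op 4: a = realloc(a, 12) -> a = 15; heap: [0-9 FREE][10-13 ALLOC][14-14 ALLOC][15-26 ALLOC][27-29 FREE]
Op 5: free(b) -> (freed b); heap: [0-13 FREE][14-14 ALLOC][15-26 ALLOC][27-29 FREE]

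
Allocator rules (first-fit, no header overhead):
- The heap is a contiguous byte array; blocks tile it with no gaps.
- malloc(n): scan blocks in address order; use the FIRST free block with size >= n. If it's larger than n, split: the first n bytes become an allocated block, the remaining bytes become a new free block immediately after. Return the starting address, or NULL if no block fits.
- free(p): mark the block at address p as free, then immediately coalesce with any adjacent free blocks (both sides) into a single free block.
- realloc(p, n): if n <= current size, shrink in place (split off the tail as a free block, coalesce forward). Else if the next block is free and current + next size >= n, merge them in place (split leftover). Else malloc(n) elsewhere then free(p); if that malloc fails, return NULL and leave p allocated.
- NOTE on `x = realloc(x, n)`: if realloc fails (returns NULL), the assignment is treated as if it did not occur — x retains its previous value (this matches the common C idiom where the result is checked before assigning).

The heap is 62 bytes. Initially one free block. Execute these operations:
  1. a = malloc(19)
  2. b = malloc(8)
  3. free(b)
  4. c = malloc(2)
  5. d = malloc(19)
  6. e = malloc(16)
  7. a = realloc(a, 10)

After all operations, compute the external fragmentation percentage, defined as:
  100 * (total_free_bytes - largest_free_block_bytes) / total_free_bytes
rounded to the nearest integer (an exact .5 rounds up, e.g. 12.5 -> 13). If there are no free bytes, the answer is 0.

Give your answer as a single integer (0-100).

Answer: 40

Derivation:
Op 1: a = malloc(19) -> a = 0; heap: [0-18 ALLOC][19-61 FREE]
Op 2: b = malloc(8) -> b = 19; heap: [0-18 ALLOC][19-26 ALLOC][27-61 FREE]
Op 3: free(b) -> (freed b); heap: [0-18 ALLOC][19-61 FREE]
Op 4: c = malloc(2) -> c = 19; heap: [0-18 ALLOC][19-20 ALLOC][21-61 FREE]
Op 5: d = malloc(19) -> d = 21; heap: [0-18 ALLOC][19-20 ALLOC][21-39 ALLOC][40-61 FREE]
Op 6: e = malloc(16) -> e = 40; heap: [0-18 ALLOC][19-20 ALLOC][21-39 ALLOC][40-55 ALLOC][56-61 FREE]
Op 7: a = realloc(a, 10) -> a = 0; heap: [0-9 ALLOC][10-18 FREE][19-20 ALLOC][21-39 ALLOC][40-55 ALLOC][56-61 FREE]
Free blocks: [9 6] total_free=15 largest=9 -> 100*(15-9)/15 = 600/15 = 40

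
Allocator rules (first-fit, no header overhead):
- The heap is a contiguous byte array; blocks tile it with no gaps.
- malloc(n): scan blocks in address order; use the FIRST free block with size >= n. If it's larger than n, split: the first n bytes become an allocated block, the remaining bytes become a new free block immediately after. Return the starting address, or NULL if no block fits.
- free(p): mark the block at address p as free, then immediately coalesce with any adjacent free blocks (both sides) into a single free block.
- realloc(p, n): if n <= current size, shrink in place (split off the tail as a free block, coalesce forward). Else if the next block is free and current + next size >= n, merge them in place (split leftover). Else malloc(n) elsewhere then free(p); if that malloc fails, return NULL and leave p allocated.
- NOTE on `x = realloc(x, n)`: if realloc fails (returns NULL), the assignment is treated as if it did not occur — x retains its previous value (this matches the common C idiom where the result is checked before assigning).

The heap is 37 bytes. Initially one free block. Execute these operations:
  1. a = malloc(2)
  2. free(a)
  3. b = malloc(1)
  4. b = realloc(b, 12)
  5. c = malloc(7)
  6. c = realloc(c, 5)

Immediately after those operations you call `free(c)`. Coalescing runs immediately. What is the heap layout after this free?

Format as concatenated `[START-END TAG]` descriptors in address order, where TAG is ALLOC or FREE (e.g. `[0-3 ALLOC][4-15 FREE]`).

Op 1: a = malloc(2) -> a = 0; heap: [0-1 ALLOC][2-36 FREE]
Op 2: free(a) -> (freed a); heap: [0-36 FREE]
Op 3: b = malloc(1) -> b = 0; heap: [0-0 ALLOC][1-36 FREE]
Op 4: b = realloc(b, 12) -> b = 0; heap: [0-11 ALLOC][12-36 FREE]
Op 5: c = malloc(7) -> c = 12; heap: [0-11 ALLOC][12-18 ALLOC][19-36 FREE]
Op 6: c = realloc(c, 5) -> c = 12; heap: [0-11 ALLOC][12-16 ALLOC][17-36 FREE]
free(c): c = 12 -> block [12-16 ALLOC]; mark free, coalesce with adjacent free neighbors -> [0-11 ALLOC][12-36 FREE]

Answer: [0-11 ALLOC][12-36 FREE]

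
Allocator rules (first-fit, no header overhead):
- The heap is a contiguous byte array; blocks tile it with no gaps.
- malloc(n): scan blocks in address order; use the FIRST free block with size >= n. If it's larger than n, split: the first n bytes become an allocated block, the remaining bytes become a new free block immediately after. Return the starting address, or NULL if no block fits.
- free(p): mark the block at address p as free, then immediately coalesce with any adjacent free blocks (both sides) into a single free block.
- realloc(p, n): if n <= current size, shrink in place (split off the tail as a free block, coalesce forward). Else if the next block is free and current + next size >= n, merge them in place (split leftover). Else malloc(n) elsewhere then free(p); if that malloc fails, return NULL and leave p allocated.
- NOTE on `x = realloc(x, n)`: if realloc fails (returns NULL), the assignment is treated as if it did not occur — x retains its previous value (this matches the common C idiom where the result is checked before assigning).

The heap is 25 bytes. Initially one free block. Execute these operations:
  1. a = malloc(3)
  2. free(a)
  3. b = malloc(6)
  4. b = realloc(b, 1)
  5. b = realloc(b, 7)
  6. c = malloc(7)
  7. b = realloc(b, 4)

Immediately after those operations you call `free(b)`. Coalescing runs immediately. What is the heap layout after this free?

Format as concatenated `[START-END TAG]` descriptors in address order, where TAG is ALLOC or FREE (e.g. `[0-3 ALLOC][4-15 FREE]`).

Answer: [0-6 FREE][7-13 ALLOC][14-24 FREE]

Derivation:
Op 1: a = malloc(3) -> a = 0; heap: [0-2 ALLOC][3-24 FREE]
Op 2: free(a) -> (freed a); heap: [0-24 FREE]
Op 3: b = malloc(6) -> b = 0; heap: [0-5 ALLOC][6-24 FREE]
Op 4: b = realloc(b, 1) -> b = 0; heap: [0-0 ALLOC][1-24 FREE]
Op 5: b = realloc(b, 7) -> b = 0; heap: [0-6 ALLOC][7-24 FREE]
Op 6: c = malloc(7) -> c = 7; heap: [0-6 ALLOC][7-13 ALLOC][14-24 FREE]
Op 7: b = realloc(b, 4) -> b = 0; heap: [0-3 ALLOC][4-6 FREE][7-13 ALLOC][14-24 FREE]
free(b): b = 0 -> block [0-3 ALLOC]; mark free, coalesce with adjacent free neighbors -> [0-6 FREE][7-13 ALLOC][14-24 FREE]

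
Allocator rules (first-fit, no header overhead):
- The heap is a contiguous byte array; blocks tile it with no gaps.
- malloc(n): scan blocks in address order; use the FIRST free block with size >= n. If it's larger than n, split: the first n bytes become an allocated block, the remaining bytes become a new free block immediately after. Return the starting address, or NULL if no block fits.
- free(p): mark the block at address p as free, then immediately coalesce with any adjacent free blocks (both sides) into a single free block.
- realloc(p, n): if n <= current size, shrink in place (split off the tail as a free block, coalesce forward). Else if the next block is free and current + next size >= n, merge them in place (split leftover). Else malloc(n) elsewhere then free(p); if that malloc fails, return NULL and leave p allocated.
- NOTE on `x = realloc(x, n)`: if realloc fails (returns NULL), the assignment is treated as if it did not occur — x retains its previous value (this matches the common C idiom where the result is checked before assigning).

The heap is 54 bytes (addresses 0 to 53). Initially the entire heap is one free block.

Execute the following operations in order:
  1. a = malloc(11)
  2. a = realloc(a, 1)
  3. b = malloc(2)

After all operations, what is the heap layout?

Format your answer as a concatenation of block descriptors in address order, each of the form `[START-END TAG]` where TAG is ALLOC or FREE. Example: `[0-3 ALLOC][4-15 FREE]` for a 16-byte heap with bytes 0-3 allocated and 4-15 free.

Op 1: a = malloc(11) -> a = 0; heap: [0-10 ALLOC][11-53 FREE]
Op 2: a = realloc(a, 1) -> a = 0; heap: [0-0 ALLOC][1-53 FREE]
Op 3: b = malloc(2) -> b = 1; heap: [0-0 ALLOC][1-2 ALLOC][3-53 FREE]

Answer: [0-0 ALLOC][1-2 ALLOC][3-53 FREE]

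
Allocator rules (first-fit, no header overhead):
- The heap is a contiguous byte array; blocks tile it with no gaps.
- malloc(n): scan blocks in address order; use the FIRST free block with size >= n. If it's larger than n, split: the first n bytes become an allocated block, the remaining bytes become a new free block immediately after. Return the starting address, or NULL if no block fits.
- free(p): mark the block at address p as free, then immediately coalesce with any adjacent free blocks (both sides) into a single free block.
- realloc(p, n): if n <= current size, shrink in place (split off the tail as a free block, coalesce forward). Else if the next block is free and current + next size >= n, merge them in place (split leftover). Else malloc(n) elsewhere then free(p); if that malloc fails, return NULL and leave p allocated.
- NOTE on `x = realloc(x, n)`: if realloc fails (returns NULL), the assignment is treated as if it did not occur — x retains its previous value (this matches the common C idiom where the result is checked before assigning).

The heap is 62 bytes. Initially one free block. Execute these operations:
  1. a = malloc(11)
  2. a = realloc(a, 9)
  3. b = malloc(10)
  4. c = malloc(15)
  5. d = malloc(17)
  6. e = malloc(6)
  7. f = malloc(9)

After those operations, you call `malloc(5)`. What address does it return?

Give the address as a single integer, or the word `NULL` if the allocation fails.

Op 1: a = malloc(11) -> a = 0; heap: [0-10 ALLOC][11-61 FREE]
Op 2: a = realloc(a, 9) -> a = 0; heap: [0-8 ALLOC][9-61 FREE]
Op 3: b = malloc(10) -> b = 9; heap: [0-8 ALLOC][9-18 ALLOC][19-61 FREE]
Op 4: c = malloc(15) -> c = 19; heap: [0-8 ALLOC][9-18 ALLOC][19-33 ALLOC][34-61 FREE]
Op 5: d = malloc(17) -> d = 34; heap: [0-8 ALLOC][9-18 ALLOC][19-33 ALLOC][34-50 ALLOC][51-61 FREE]
Op 6: e = malloc(6) -> e = 51; heap: [0-8 ALLOC][9-18 ALLOC][19-33 ALLOC][34-50 ALLOC][51-56 ALLOC][57-61 FREE]
Op 7: f = malloc(9) -> f = NULL; heap: [0-8 ALLOC][9-18 ALLOC][19-33 ALLOC][34-50 ALLOC][51-56 ALLOC][57-61 FREE]
malloc(5): first-fit scan over [0-8 ALLOC][9-18 ALLOC][19-33 ALLOC][34-50 ALLOC][51-56 ALLOC][57-61 FREE] -> 57

Answer: 57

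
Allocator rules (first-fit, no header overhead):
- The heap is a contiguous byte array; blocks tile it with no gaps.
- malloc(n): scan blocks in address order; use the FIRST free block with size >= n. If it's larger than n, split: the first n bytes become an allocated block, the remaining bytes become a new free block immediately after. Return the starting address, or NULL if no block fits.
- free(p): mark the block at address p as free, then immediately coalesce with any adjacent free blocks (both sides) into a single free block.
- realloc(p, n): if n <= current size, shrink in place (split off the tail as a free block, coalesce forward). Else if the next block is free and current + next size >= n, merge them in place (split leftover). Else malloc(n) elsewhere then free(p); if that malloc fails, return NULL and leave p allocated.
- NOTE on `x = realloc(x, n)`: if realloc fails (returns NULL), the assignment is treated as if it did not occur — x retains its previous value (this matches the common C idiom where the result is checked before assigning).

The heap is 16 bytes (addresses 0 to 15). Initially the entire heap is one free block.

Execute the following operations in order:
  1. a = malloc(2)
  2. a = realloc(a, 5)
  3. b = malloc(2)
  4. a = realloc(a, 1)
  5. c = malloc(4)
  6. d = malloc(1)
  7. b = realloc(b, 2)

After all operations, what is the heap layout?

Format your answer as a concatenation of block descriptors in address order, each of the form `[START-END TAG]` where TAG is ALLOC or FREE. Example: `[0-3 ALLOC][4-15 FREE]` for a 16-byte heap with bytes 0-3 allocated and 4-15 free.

Answer: [0-0 ALLOC][1-4 ALLOC][5-6 ALLOC][7-7 ALLOC][8-15 FREE]

Derivation:
Op 1: a = malloc(2) -> a = 0; heap: [0-1 ALLOC][2-15 FREE]
Op 2: a = realloc(a, 5) -> a = 0; heap: [0-4 ALLOC][5-15 FREE]
Op 3: b = malloc(2) -> b = 5; heap: [0-4 ALLOC][5-6 ALLOC][7-15 FREE]
Op 4: a = realloc(a, 1) -> a = 0; heap: [0-0 ALLOC][1-4 FREE][5-6 ALLOC][7-15 FREE]
Op 5: c = malloc(4) -> c = 1; heap: [0-0 ALLOC][1-4 ALLOC][5-6 ALLOC][7-15 FREE]
Op 6: d = malloc(1) -> d = 7; heap: [0-0 ALLOC][1-4 ALLOC][5-6 ALLOC][7-7 ALLOC][8-15 FREE]
Op 7: b = realloc(b, 2) -> b = 5; heap: [0-0 ALLOC][1-4 ALLOC][5-6 ALLOC][7-7 ALLOC][8-15 FREE]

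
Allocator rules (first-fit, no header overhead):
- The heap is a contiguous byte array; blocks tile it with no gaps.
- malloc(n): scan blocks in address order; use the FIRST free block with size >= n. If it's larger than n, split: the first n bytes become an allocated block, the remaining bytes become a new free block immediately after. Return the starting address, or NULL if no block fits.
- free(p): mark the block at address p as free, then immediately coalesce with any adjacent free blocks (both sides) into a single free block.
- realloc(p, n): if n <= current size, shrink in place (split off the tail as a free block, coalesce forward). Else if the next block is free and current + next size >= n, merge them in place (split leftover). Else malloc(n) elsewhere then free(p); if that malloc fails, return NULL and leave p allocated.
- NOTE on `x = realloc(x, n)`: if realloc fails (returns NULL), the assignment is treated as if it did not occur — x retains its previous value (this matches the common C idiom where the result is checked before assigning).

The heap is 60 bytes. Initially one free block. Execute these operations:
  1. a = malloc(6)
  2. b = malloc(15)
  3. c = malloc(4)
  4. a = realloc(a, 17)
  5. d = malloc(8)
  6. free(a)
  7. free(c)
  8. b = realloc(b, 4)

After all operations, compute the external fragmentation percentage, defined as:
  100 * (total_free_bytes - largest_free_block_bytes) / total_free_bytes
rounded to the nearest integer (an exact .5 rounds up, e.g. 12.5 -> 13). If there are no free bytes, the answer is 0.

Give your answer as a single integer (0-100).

Op 1: a = malloc(6) -> a = 0; heap: [0-5 ALLOC][6-59 FREE]
Op 2: b = malloc(15) -> b = 6; heap: [0-5 ALLOC][6-20 ALLOC][21-59 FREE]
Op 3: c = malloc(4) -> c = 21; heap: [0-5 ALLOC][6-20 ALLOC][21-24 ALLOC][25-59 FREE]
Op 4: a = realloc(a, 17) -> a = 25; heap: [0-5 FREE][6-20 ALLOC][21-24 ALLOC][25-41 ALLOC][42-59 FREE]
Op 5: d = malloc(8) -> d = 42; heap: [0-5 FREE][6-20 ALLOC][21-24 ALLOC][25-41 ALLOC][42-49 ALLOC][50-59 FREE]
Op 6: free(a) -> (freed a); heap: [0-5 FREE][6-20 ALLOC][21-24 ALLOC][25-41 FREE][42-49 ALLOC][50-59 FREE]
Op 7: free(c) -> (freed c); heap: [0-5 FREE][6-20 ALLOC][21-41 FREE][42-49 ALLOC][50-59 FREE]
Op 8: b = realloc(b, 4) -> b = 6; heap: [0-5 FREE][6-9 ALLOC][10-41 FREE][42-49 ALLOC][50-59 FREE]
Free blocks: [6 32 10] total_free=48 largest=32 -> 100*(48-32)/48 = 1600/48 ≈ 33.333 -> rounds to 33

Answer: 33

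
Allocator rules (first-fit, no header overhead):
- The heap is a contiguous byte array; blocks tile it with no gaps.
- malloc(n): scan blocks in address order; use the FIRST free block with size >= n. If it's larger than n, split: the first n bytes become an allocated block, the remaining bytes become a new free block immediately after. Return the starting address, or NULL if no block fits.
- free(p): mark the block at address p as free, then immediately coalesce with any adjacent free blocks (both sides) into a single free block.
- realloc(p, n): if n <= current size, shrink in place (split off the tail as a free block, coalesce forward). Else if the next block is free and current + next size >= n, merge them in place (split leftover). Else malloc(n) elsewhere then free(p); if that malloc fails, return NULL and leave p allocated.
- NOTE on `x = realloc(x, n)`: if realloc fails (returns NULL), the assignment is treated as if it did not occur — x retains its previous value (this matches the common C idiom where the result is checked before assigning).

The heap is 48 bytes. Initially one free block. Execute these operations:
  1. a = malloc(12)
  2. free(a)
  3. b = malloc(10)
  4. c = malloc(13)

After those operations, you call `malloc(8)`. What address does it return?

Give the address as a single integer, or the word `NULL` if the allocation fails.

Op 1: a = malloc(12) -> a = 0; heap: [0-11 ALLOC][12-47 FREE]
Op 2: free(a) -> (freed a); heap: [0-47 FREE]
Op 3: b = malloc(10) -> b = 0; heap: [0-9 ALLOC][10-47 FREE]
Op 4: c = malloc(13) -> c = 10; heap: [0-9 ALLOC][10-22 ALLOC][23-47 FREE]
malloc(8): first-fit scan over [0-9 ALLOC][10-22 ALLOC][23-47 FREE] -> 23

Answer: 23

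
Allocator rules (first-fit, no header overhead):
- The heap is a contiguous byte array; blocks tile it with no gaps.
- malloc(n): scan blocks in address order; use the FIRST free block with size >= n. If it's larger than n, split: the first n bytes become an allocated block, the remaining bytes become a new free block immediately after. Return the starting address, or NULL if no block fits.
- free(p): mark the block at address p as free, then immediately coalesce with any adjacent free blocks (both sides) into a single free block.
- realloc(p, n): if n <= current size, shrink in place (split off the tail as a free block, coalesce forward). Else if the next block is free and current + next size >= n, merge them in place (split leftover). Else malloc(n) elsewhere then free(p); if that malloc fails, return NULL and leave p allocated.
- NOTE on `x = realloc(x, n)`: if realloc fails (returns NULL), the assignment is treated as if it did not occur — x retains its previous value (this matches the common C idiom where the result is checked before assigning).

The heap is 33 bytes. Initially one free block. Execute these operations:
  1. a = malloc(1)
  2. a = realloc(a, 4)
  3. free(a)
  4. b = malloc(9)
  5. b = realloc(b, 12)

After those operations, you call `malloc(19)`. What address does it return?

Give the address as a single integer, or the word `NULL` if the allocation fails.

Op 1: a = malloc(1) -> a = 0; heap: [0-0 ALLOC][1-32 FREE]
Op 2: a = realloc(a, 4) -> a = 0; heap: [0-3 ALLOC][4-32 FREE]
Op 3: free(a) -> (freed a); heap: [0-32 FREE]
Op 4: b = malloc(9) -> b = 0; heap: [0-8 ALLOC][9-32 FREE]
Op 5: b = realloc(b, 12) -> b = 0; heap: [0-11 ALLOC][12-32 FREE]
malloc(19): first-fit scan over [0-11 ALLOC][12-32 FREE] -> 12

Answer: 12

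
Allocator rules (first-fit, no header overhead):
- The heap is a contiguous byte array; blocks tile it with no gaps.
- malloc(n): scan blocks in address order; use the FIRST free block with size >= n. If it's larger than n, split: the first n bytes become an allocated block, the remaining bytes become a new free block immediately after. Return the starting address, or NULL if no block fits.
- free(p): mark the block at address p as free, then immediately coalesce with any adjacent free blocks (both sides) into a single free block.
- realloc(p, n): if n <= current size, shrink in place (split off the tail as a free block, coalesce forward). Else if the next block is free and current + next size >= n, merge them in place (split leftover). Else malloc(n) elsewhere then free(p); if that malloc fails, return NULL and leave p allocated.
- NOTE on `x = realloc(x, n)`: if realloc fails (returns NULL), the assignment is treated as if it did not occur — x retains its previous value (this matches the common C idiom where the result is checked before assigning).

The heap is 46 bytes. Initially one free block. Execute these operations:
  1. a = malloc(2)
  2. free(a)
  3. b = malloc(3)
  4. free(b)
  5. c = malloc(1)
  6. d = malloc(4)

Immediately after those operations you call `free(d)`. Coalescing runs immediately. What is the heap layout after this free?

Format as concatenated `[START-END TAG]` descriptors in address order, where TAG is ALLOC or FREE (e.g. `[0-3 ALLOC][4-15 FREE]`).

Answer: [0-0 ALLOC][1-45 FREE]

Derivation:
Op 1: a = malloc(2) -> a = 0; heap: [0-1 ALLOC][2-45 FREE]
Op 2: free(a) -> (freed a); heap: [0-45 FREE]
Op 3: b = malloc(3) -> b = 0; heap: [0-2 ALLOC][3-45 FREE]
Op 4: free(b) -> (freed b); heap: [0-45 FREE]
Op 5: c = malloc(1) -> c = 0; heap: [0-0 ALLOC][1-45 FREE]
Op 6: d = malloc(4) -> d = 1; heap: [0-0 ALLOC][1-4 ALLOC][5-45 FREE]
free(d): d = 1 -> block [1-4 ALLOC]; mark free, coalesce with adjacent free neighbors -> [0-0 ALLOC][1-45 FREE]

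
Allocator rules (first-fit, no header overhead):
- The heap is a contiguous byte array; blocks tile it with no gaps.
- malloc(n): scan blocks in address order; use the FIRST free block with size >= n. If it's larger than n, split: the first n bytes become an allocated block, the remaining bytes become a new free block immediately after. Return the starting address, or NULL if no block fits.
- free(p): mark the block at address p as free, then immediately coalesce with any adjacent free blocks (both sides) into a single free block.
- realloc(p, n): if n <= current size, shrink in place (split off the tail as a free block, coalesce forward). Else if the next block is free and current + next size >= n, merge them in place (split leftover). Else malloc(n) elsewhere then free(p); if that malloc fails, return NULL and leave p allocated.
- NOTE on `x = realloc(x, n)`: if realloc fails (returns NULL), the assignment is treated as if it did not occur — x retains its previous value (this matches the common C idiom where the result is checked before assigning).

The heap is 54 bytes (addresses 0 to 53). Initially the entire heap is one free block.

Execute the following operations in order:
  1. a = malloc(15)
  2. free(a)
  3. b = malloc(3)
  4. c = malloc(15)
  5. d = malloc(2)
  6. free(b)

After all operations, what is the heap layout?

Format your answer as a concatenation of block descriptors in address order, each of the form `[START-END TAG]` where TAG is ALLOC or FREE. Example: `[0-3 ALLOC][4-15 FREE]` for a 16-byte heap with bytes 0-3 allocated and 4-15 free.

Answer: [0-2 FREE][3-17 ALLOC][18-19 ALLOC][20-53 FREE]

Derivation:
Op 1: a = malloc(15) -> a = 0; heap: [0-14 ALLOC][15-53 FREE]
Op 2: free(a) -> (freed a); heap: [0-53 FREE]
Op 3: b = malloc(3) -> b = 0; heap: [0-2 ALLOC][3-53 FREE]
Op 4: c = malloc(15) -> c = 3; heap: [0-2 ALLOC][3-17 ALLOC][18-53 FREE]
Op 5: d = malloc(2) -> d = 18; heap: [0-2 ALLOC][3-17 ALLOC][18-19 ALLOC][20-53 FREE]
Op 6: free(b) -> (freed b); heap: [0-2 FREE][3-17 ALLOC][18-19 ALLOC][20-53 FREE]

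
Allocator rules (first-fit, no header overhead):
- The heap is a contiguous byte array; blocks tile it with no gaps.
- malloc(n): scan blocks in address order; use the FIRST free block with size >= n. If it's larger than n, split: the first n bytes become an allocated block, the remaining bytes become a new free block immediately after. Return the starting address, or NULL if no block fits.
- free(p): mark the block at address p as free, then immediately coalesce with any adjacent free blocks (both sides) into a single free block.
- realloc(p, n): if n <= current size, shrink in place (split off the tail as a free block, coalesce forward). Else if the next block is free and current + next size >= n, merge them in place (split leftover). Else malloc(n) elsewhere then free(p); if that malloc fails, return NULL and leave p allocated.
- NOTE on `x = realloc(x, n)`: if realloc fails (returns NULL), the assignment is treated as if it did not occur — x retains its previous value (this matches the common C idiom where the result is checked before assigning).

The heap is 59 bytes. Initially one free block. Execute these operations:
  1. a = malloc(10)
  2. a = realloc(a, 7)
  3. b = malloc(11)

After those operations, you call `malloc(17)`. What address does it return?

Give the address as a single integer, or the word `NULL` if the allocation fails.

Answer: 18

Derivation:
Op 1: a = malloc(10) -> a = 0; heap: [0-9 ALLOC][10-58 FREE]
Op 2: a = realloc(a, 7) -> a = 0; heap: [0-6 ALLOC][7-58 FREE]
Op 3: b = malloc(11) -> b = 7; heap: [0-6 ALLOC][7-17 ALLOC][18-58 FREE]
malloc(17): first-fit scan over [0-6 ALLOC][7-17 ALLOC][18-58 FREE] -> 18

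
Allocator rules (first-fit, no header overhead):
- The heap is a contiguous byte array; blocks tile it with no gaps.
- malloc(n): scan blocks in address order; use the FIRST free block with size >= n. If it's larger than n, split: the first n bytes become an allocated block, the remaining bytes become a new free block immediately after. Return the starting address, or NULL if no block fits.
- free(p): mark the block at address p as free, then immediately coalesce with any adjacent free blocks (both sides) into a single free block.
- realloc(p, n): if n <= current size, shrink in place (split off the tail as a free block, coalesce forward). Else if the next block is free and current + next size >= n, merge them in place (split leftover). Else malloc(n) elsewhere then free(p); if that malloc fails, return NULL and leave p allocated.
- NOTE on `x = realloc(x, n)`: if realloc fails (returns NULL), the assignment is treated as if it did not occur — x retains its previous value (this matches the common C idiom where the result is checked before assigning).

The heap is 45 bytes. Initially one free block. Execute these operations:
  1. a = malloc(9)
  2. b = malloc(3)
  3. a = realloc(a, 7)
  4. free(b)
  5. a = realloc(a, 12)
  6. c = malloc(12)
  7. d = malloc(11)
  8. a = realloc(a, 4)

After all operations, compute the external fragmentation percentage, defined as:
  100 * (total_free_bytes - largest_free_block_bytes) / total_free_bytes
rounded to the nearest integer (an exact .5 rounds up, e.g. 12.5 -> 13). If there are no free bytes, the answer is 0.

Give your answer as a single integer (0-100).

Answer: 44

Derivation:
Op 1: a = malloc(9) -> a = 0; heap: [0-8 ALLOC][9-44 FREE]
Op 2: b = malloc(3) -> b = 9; heap: [0-8 ALLOC][9-11 ALLOC][12-44 FREE]
Op 3: a = realloc(a, 7) -> a = 0; heap: [0-6 ALLOC][7-8 FREE][9-11 ALLOC][12-44 FREE]
Op 4: free(b) -> (freed b); heap: [0-6 ALLOC][7-44 FREE]
Op 5: a = realloc(a, 12) -> a = 0; heap: [0-11 ALLOC][12-44 FREE]
Op 6: c = malloc(12) -> c = 12; heap: [0-11 ALLOC][12-23 ALLOC][24-44 FREE]
Op 7: d = malloc(11) -> d = 24; heap: [0-11 ALLOC][12-23 ALLOC][24-34 ALLOC][35-44 FREE]
Op 8: a = realloc(a, 4) -> a = 0; heap: [0-3 ALLOC][4-11 FREE][12-23 ALLOC][24-34 ALLOC][35-44 FREE]
Free blocks: [8 10] total_free=18 largest=10 -> 100*(18-10)/18 = 800/18 ≈ 44.444 -> rounds to 44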